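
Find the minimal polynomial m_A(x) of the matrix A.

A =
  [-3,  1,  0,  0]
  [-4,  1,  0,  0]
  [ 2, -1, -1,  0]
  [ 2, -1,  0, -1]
x^2 + 2*x + 1

The characteristic polynomial is χ_A(x) = (x + 1)^4, so the eigenvalues are known. The minimal polynomial is
  m_A(x) = Π_λ (x − λ)^{k_λ}
where k_λ is the size of the *largest* Jordan block for λ (equivalently, the smallest k with (A − λI)^k v = 0 for every generalised eigenvector v of λ).

  λ = -1: largest Jordan block has size 2, contributing (x + 1)^2

So m_A(x) = (x + 1)^2 = x^2 + 2*x + 1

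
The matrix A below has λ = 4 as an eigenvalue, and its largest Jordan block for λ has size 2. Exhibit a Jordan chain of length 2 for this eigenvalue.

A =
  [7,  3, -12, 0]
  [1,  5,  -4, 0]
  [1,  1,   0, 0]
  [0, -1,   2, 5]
A Jordan chain for λ = 4 of length 2:
v_1 = (3, 1, 1, -1)ᵀ
v_2 = (0, 1, 0, 0)ᵀ

Let N = A − (4)·I. We want v_2 with N^2 v_2 = 0 but N^1 v_2 ≠ 0; then v_{j-1} := N · v_j for j = 2, …, 2.

Pick v_2 = (0, 1, 0, 0)ᵀ.
Then v_1 = N · v_2 = (3, 1, 1, -1)ᵀ.

Sanity check: (A − (4)·I) v_1 = (0, 0, 0, 0)ᵀ = 0. ✓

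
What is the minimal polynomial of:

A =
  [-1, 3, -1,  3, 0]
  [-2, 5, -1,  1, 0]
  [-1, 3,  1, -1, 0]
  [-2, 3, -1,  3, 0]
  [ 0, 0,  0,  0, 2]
x^3 - 6*x^2 + 12*x - 8

The characteristic polynomial is χ_A(x) = (x - 2)^5, so the eigenvalues are known. The minimal polynomial is
  m_A(x) = Π_λ (x − λ)^{k_λ}
where k_λ is the size of the *largest* Jordan block for λ (equivalently, the smallest k with (A − λI)^k v = 0 for every generalised eigenvector v of λ).

  λ = 2: largest Jordan block has size 3, contributing (x − 2)^3

So m_A(x) = (x - 2)^3 = x^3 - 6*x^2 + 12*x - 8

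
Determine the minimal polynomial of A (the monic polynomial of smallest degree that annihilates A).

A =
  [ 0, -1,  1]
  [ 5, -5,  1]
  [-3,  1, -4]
x^3 + 9*x^2 + 27*x + 27

The characteristic polynomial is χ_A(x) = (x + 3)^3, so the eigenvalues are known. The minimal polynomial is
  m_A(x) = Π_λ (x − λ)^{k_λ}
where k_λ is the size of the *largest* Jordan block for λ (equivalently, the smallest k with (A − λI)^k v = 0 for every generalised eigenvector v of λ).

  λ = -3: largest Jordan block has size 3, contributing (x + 3)^3

So m_A(x) = (x + 3)^3 = x^3 + 9*x^2 + 27*x + 27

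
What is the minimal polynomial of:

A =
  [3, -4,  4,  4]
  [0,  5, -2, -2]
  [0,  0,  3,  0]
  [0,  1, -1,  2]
x^2 - 7*x + 12

The characteristic polynomial is χ_A(x) = (x - 4)*(x - 3)^3, so the eigenvalues are known. The minimal polynomial is
  m_A(x) = Π_λ (x − λ)^{k_λ}
where k_λ is the size of the *largest* Jordan block for λ (equivalently, the smallest k with (A − λI)^k v = 0 for every generalised eigenvector v of λ).

  λ = 3: largest Jordan block has size 1, contributing (x − 3)
  λ = 4: largest Jordan block has size 1, contributing (x − 4)

So m_A(x) = (x - 4)*(x - 3) = x^2 - 7*x + 12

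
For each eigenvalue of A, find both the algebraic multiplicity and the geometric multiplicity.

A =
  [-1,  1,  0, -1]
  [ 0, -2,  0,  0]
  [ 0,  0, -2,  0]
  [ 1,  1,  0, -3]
λ = -2: alg = 4, geom = 3

Step 1 — factor the characteristic polynomial to read off the algebraic multiplicities:
  χ_A(x) = (x + 2)^4

Step 2 — compute geometric multiplicities via the rank-nullity identity g(λ) = n − rank(A − λI):
  rank(A − (-2)·I) = 1, so dim ker(A − (-2)·I) = n − 1 = 3

Summary:
  λ = -2: algebraic multiplicity = 4, geometric multiplicity = 3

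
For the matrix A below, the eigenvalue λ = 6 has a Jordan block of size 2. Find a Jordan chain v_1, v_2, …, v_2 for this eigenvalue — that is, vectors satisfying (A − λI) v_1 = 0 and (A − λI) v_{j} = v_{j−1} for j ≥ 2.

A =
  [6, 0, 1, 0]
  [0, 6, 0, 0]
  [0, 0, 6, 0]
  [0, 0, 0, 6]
A Jordan chain for λ = 6 of length 2:
v_1 = (1, 0, 0, 0)ᵀ
v_2 = (0, 0, 1, 0)ᵀ

Let N = A − (6)·I. We want v_2 with N^2 v_2 = 0 but N^1 v_2 ≠ 0; then v_{j-1} := N · v_j for j = 2, …, 2.

Pick v_2 = (0, 0, 1, 0)ᵀ.
Then v_1 = N · v_2 = (1, 0, 0, 0)ᵀ.

Sanity check: (A − (6)·I) v_1 = (0, 0, 0, 0)ᵀ = 0. ✓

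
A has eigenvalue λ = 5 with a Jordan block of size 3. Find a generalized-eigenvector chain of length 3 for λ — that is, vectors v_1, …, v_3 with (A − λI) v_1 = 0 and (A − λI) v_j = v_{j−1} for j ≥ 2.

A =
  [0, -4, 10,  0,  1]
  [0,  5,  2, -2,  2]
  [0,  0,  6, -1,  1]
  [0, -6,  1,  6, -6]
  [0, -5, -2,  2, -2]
A Jordan chain for λ = 5 of length 3:
v_1 = (0, -4, -2, 2, 4)ᵀ
v_2 = (0, 2, 1, 1, -2)ᵀ
v_3 = (2, 0, 1, 0, 0)ᵀ

Let N = A − (5)·I. We want v_3 with N^3 v_3 = 0 but N^2 v_3 ≠ 0; then v_{j-1} := N · v_j for j = 3, …, 2.

Pick v_3 = (2, 0, 1, 0, 0)ᵀ.
Then v_2 = N · v_3 = (0, 2, 1, 1, -2)ᵀ.
Then v_1 = N · v_2 = (0, -4, -2, 2, 4)ᵀ.

Sanity check: (A − (5)·I) v_1 = (0, 0, 0, 0, 0)ᵀ = 0. ✓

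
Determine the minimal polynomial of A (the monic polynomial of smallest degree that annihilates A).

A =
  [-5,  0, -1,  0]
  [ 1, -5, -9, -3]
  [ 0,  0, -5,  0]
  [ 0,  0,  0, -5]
x^3 + 15*x^2 + 75*x + 125

The characteristic polynomial is χ_A(x) = (x + 5)^4, so the eigenvalues are known. The minimal polynomial is
  m_A(x) = Π_λ (x − λ)^{k_λ}
where k_λ is the size of the *largest* Jordan block for λ (equivalently, the smallest k with (A − λI)^k v = 0 for every generalised eigenvector v of λ).

  λ = -5: largest Jordan block has size 3, contributing (x + 5)^3

So m_A(x) = (x + 5)^3 = x^3 + 15*x^2 + 75*x + 125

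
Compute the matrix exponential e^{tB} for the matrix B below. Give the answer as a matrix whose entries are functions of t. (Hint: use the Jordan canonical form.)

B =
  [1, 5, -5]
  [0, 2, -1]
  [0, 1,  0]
e^{tB} =
  [exp(t), 5*t*exp(t), -5*t*exp(t)]
  [0, t*exp(t) + exp(t), -t*exp(t)]
  [0, t*exp(t), -t*exp(t) + exp(t)]

Strategy: write B = P · J · P⁻¹ where J is a Jordan canonical form, so e^{tB} = P · e^{tJ} · P⁻¹, and e^{tJ} can be computed block-by-block.

B has Jordan form
J =
  [1, 1, 0]
  [0, 1, 0]
  [0, 0, 1]
(up to reordering of blocks).

Per-block formulas:
  For a 1×1 block at λ = 1: exp(t · [1]) = [e^(1t)].
  For a 2×2 Jordan block J_2(1): exp(t · J_2(1)) = e^(1t)·(I + t·N), where N is the 2×2 nilpotent shift.

After assembling e^{tJ} and conjugating by P, we get:

e^{tB} =
  [exp(t), 5*t*exp(t), -5*t*exp(t)]
  [0, t*exp(t) + exp(t), -t*exp(t)]
  [0, t*exp(t), -t*exp(t) + exp(t)]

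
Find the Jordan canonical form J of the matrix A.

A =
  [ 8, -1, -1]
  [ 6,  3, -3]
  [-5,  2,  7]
J_3(6)

The characteristic polynomial is
  det(x·I − A) = x^3 - 18*x^2 + 108*x - 216 = (x - 6)^3

Eigenvalues and multiplicities (the geometric multiplicity of λ is n − rank(A − λI), which equals the number of Jordan blocks for λ):
  λ = 6: algebraic multiplicity = 3, geometric multiplicity = 1

Determining the block sizes for each eigenvalue:
  λ = 6: one block (gm = 1), so the single block has size am = 3 → block sizes [3]

Assembling the blocks gives a Jordan form
J =
  [6, 1, 0]
  [0, 6, 1]
  [0, 0, 6]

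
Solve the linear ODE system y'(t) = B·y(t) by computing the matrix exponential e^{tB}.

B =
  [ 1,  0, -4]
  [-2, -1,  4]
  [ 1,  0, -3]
e^{tB} =
  [2*t*exp(-t) + exp(-t), 0, -4*t*exp(-t)]
  [-2*t*exp(-t), exp(-t), 4*t*exp(-t)]
  [t*exp(-t), 0, -2*t*exp(-t) + exp(-t)]

Strategy: write B = P · J · P⁻¹ where J is a Jordan canonical form, so e^{tB} = P · e^{tJ} · P⁻¹, and e^{tJ} can be computed block-by-block.

B has Jordan form
J =
  [-1,  1,  0]
  [ 0, -1,  0]
  [ 0,  0, -1]
(up to reordering of blocks).

Per-block formulas:
  For a 1×1 block at λ = -1: exp(t · [-1]) = [e^(-1t)].
  For a 2×2 Jordan block J_2(-1): exp(t · J_2(-1)) = e^(-1t)·(I + t·N), where N is the 2×2 nilpotent shift.

After assembling e^{tJ} and conjugating by P, we get:

e^{tB} =
  [2*t*exp(-t) + exp(-t), 0, -4*t*exp(-t)]
  [-2*t*exp(-t), exp(-t), 4*t*exp(-t)]
  [t*exp(-t), 0, -2*t*exp(-t) + exp(-t)]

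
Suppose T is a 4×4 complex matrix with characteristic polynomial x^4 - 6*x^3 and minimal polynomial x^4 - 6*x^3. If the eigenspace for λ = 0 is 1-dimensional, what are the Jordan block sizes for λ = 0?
Block sizes for λ = 0: [3]

Step 1 — from the characteristic polynomial, algebraic multiplicity of λ = 0 is 3. From dim ker(T − (0)·I) = 1, there are exactly 1 Jordan blocks for λ = 0.
Step 2 — from the minimal polynomial, the factor (x − 0)^3 tells us the largest block for λ = 0 has size 3.
Step 3 — with total size 3, 1 blocks, and largest block 3, the block sizes (in nonincreasing order) are [3].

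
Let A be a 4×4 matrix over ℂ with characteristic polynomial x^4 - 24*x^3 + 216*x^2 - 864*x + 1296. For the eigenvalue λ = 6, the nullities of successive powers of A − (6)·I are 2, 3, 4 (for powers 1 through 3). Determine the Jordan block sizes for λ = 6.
Block sizes for λ = 6: [3, 1]

From the dimensions of kernels of powers, the number of Jordan blocks of size at least j is d_j − d_{j−1} where d_j = dim ker(N^j) (with d_0 = 0). Computing the differences gives [2, 1, 1].
The number of blocks of size exactly k is (#blocks of size ≥ k) − (#blocks of size ≥ k + 1), so the partition is: 1 block(s) of size 1, 1 block(s) of size 3.
In nonincreasing order the block sizes are [3, 1].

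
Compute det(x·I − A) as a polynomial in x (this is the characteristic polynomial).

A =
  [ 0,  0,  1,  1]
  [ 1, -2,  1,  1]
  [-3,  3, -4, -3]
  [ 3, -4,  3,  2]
x^4 + 4*x^3 + 6*x^2 + 4*x + 1

Expanding det(x·I − A) (e.g. by cofactor expansion or by noting that A is similar to its Jordan form J, which has the same characteristic polynomial as A) gives
  χ_A(x) = x^4 + 4*x^3 + 6*x^2 + 4*x + 1
which factors as (x + 1)^4. The eigenvalues (with algebraic multiplicities) are λ = -1 with multiplicity 4.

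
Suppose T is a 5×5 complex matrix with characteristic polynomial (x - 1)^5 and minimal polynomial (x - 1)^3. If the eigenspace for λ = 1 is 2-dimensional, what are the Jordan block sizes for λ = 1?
Block sizes for λ = 1: [3, 2]

Step 1 — from the characteristic polynomial, algebraic multiplicity of λ = 1 is 5. From dim ker(T − (1)·I) = 2, there are exactly 2 Jordan blocks for λ = 1.
Step 2 — from the minimal polynomial, the factor (x − 1)^3 tells us the largest block for λ = 1 has size 3.
Step 3 — with total size 5, 2 blocks, and largest block 3, the block sizes (in nonincreasing order) are [3, 2].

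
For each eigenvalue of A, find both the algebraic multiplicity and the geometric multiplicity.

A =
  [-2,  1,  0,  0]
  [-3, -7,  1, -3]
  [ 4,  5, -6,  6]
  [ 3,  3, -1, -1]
λ = -4: alg = 4, geom = 2

Step 1 — factor the characteristic polynomial to read off the algebraic multiplicities:
  χ_A(x) = (x + 4)^4

Step 2 — compute geometric multiplicities via the rank-nullity identity g(λ) = n − rank(A − λI):
  rank(A − (-4)·I) = 2, so dim ker(A − (-4)·I) = n − 2 = 2

Summary:
  λ = -4: algebraic multiplicity = 4, geometric multiplicity = 2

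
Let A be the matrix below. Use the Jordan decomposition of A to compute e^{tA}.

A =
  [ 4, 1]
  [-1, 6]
e^{tA} =
  [-t*exp(5*t) + exp(5*t), t*exp(5*t)]
  [-t*exp(5*t), t*exp(5*t) + exp(5*t)]

Strategy: write A = P · J · P⁻¹ where J is a Jordan canonical form, so e^{tA} = P · e^{tJ} · P⁻¹, and e^{tJ} can be computed block-by-block.

A has Jordan form
J =
  [5, 1]
  [0, 5]
(up to reordering of blocks).

Per-block formulas:
  For a 2×2 Jordan block J_2(5): exp(t · J_2(5)) = e^(5t)·(I + t·N), where N is the 2×2 nilpotent shift.

After assembling e^{tJ} and conjugating by P, we get:

e^{tA} =
  [-t*exp(5*t) + exp(5*t), t*exp(5*t)]
  [-t*exp(5*t), t*exp(5*t) + exp(5*t)]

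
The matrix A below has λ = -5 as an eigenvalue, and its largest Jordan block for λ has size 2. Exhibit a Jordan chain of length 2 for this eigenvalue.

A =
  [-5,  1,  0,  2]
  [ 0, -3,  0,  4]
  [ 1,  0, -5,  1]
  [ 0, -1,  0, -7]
A Jordan chain for λ = -5 of length 2:
v_1 = (0, 0, 1, 0)ᵀ
v_2 = (1, 0, 0, 0)ᵀ

Let N = A − (-5)·I. We want v_2 with N^2 v_2 = 0 but N^1 v_2 ≠ 0; then v_{j-1} := N · v_j for j = 2, …, 2.

Pick v_2 = (1, 0, 0, 0)ᵀ.
Then v_1 = N · v_2 = (0, 0, 1, 0)ᵀ.

Sanity check: (A − (-5)·I) v_1 = (0, 0, 0, 0)ᵀ = 0. ✓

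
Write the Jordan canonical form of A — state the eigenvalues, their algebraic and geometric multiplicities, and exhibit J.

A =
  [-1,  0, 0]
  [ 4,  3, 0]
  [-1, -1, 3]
J_1(-1) ⊕ J_2(3)

The characteristic polynomial is
  det(x·I − A) = x^3 - 5*x^2 + 3*x + 9 = (x - 3)^2*(x + 1)

Eigenvalues and multiplicities (the geometric multiplicity of λ is n − rank(A − λI), which equals the number of Jordan blocks for λ):
  λ = -1: algebraic multiplicity = 1, geometric multiplicity = 1
  λ = 3: algebraic multiplicity = 2, geometric multiplicity = 1

Determining the block sizes for each eigenvalue:
  λ = -1: one block (gm = 1), so the single block has size am = 1 → block sizes [1]
  λ = 3: one block (gm = 1), so the single block has size am = 2 → block sizes [2]

Assembling the blocks gives a Jordan form
J =
  [-1, 0, 0]
  [ 0, 3, 1]
  [ 0, 0, 3]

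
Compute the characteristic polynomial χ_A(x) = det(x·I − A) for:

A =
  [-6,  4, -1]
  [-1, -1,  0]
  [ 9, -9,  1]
x^3 + 6*x^2 + 12*x + 8

Expanding det(x·I − A) (e.g. by cofactor expansion or by noting that A is similar to its Jordan form J, which has the same characteristic polynomial as A) gives
  χ_A(x) = x^3 + 6*x^2 + 12*x + 8
which factors as (x + 2)^3. The eigenvalues (with algebraic multiplicities) are λ = -2 with multiplicity 3.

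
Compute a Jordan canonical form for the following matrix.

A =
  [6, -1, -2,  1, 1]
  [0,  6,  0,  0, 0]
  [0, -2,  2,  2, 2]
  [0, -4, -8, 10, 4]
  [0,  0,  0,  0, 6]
J_2(6) ⊕ J_1(6) ⊕ J_1(6) ⊕ J_1(6)

The characteristic polynomial is
  det(x·I − A) = x^5 - 30*x^4 + 360*x^3 - 2160*x^2 + 6480*x - 7776 = (x - 6)^5

Eigenvalues and multiplicities (the geometric multiplicity of λ is n − rank(A − λI), which equals the number of Jordan blocks for λ):
  λ = 6: algebraic multiplicity = 5, geometric multiplicity = 4

Determining the block sizes for each eigenvalue:
  λ = 6: 4 blocks summing to 5 forces exactly one block of size 2 and the rest size 1 → block sizes [2, 1, 1, 1]

Assembling the blocks gives a Jordan form
J =
  [6, 1, 0, 0, 0]
  [0, 6, 0, 0, 0]
  [0, 0, 6, 0, 0]
  [0, 0, 0, 6, 0]
  [0, 0, 0, 0, 6]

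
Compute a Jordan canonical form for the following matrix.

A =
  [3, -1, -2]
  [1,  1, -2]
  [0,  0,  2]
J_2(2) ⊕ J_1(2)

The characteristic polynomial is
  det(x·I − A) = x^3 - 6*x^2 + 12*x - 8 = (x - 2)^3

Eigenvalues and multiplicities (the geometric multiplicity of λ is n − rank(A − λI), which equals the number of Jordan blocks for λ):
  λ = 2: algebraic multiplicity = 3, geometric multiplicity = 2

Determining the block sizes for each eigenvalue:
  λ = 2: 2 blocks summing to 3 forces exactly one block of size 2 and the rest size 1 → block sizes [2, 1]

Assembling the blocks gives a Jordan form
J =
  [2, 1, 0]
  [0, 2, 0]
  [0, 0, 2]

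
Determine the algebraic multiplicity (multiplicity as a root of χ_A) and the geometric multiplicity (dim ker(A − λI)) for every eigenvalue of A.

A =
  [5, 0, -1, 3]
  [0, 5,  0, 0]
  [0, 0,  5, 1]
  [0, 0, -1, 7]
λ = 5: alg = 2, geom = 2; λ = 6: alg = 2, geom = 1

Step 1 — factor the characteristic polynomial to read off the algebraic multiplicities:
  χ_A(x) = (x - 6)^2*(x - 5)^2

Step 2 — compute geometric multiplicities via the rank-nullity identity g(λ) = n − rank(A − λI):
  rank(A − (5)·I) = 2, so dim ker(A − (5)·I) = n − 2 = 2
  rank(A − (6)·I) = 3, so dim ker(A − (6)·I) = n − 3 = 1

Summary:
  λ = 5: algebraic multiplicity = 2, geometric multiplicity = 2
  λ = 6: algebraic multiplicity = 2, geometric multiplicity = 1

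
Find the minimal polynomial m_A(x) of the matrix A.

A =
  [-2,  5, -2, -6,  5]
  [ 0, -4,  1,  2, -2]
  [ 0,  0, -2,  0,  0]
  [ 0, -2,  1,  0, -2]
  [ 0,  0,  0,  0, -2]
x^3 + 6*x^2 + 12*x + 8

The characteristic polynomial is χ_A(x) = (x + 2)^5, so the eigenvalues are known. The minimal polynomial is
  m_A(x) = Π_λ (x − λ)^{k_λ}
where k_λ is the size of the *largest* Jordan block for λ (equivalently, the smallest k with (A − λI)^k v = 0 for every generalised eigenvector v of λ).

  λ = -2: largest Jordan block has size 3, contributing (x + 2)^3

So m_A(x) = (x + 2)^3 = x^3 + 6*x^2 + 12*x + 8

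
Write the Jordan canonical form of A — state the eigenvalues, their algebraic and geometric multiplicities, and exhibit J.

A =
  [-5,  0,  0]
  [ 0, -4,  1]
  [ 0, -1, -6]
J_2(-5) ⊕ J_1(-5)

The characteristic polynomial is
  det(x·I − A) = x^3 + 15*x^2 + 75*x + 125 = (x + 5)^3

Eigenvalues and multiplicities (the geometric multiplicity of λ is n − rank(A − λI), which equals the number of Jordan blocks for λ):
  λ = -5: algebraic multiplicity = 3, geometric multiplicity = 2

Determining the block sizes for each eigenvalue:
  λ = -5: 2 blocks summing to 3 forces exactly one block of size 2 and the rest size 1 → block sizes [2, 1]

Assembling the blocks gives a Jordan form
J =
  [-5,  1,  0]
  [ 0, -5,  0]
  [ 0,  0, -5]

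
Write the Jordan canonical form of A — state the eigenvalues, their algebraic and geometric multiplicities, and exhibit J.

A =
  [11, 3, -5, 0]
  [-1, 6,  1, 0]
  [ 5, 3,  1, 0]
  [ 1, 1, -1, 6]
J_3(6) ⊕ J_1(6)

The characteristic polynomial is
  det(x·I − A) = x^4 - 24*x^3 + 216*x^2 - 864*x + 1296 = (x - 6)^4

Eigenvalues and multiplicities (the geometric multiplicity of λ is n − rank(A − λI), which equals the number of Jordan blocks for λ):
  λ = 6: algebraic multiplicity = 4, geometric multiplicity = 2

Determining the block sizes for each eigenvalue:
  λ = 6: with am = 4 and gm = 2, the partition is not yet determined (e.g. several partitions of 4 into 2 parts exist). Let N = A − (6)·I. Computing rank(N^1) = 2, rank(N^2) = 1, rank(N^3) = 0; the number of blocks of size ≥ j is rank(N^{j−1}) − rank(N^j), giving [2, 1, 1]. So we have 1 block(s) of size 3, 1 block(s) of size 1 → block sizes [3, 1]

Assembling the blocks gives a Jordan form
J =
  [6, 1, 0, 0]
  [0, 6, 1, 0]
  [0, 0, 6, 0]
  [0, 0, 0, 6]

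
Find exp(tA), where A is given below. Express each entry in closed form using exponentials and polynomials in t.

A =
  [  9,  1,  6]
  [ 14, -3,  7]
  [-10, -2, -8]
e^{tA} =
  [-2*t*exp(-3*t) + 2*exp(4*t) - exp(-3*t), t*exp(-3*t), -t*exp(-3*t) + exp(4*t) - exp(-3*t)]
  [2*exp(4*t) - 2*exp(-3*t), exp(-3*t), exp(4*t) - exp(-3*t)]
  [4*t*exp(-3*t) - 2*exp(4*t) + 2*exp(-3*t), -2*t*exp(-3*t), 2*t*exp(-3*t) - exp(4*t) + 2*exp(-3*t)]

Strategy: write A = P · J · P⁻¹ where J is a Jordan canonical form, so e^{tA} = P · e^{tJ} · P⁻¹, and e^{tJ} can be computed block-by-block.

A has Jordan form
J =
  [-3,  1, 0]
  [ 0, -3, 0]
  [ 0,  0, 4]
(up to reordering of blocks).

Per-block formulas:
  For a 2×2 Jordan block J_2(-3): exp(t · J_2(-3)) = e^(-3t)·(I + t·N), where N is the 2×2 nilpotent shift.
  For a 1×1 block at λ = 4: exp(t · [4]) = [e^(4t)].

After assembling e^{tJ} and conjugating by P, we get:

e^{tA} =
  [-2*t*exp(-3*t) + 2*exp(4*t) - exp(-3*t), t*exp(-3*t), -t*exp(-3*t) + exp(4*t) - exp(-3*t)]
  [2*exp(4*t) - 2*exp(-3*t), exp(-3*t), exp(4*t) - exp(-3*t)]
  [4*t*exp(-3*t) - 2*exp(4*t) + 2*exp(-3*t), -2*t*exp(-3*t), 2*t*exp(-3*t) - exp(4*t) + 2*exp(-3*t)]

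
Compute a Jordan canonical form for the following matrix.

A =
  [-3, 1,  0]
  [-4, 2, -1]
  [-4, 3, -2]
J_3(-1)

The characteristic polynomial is
  det(x·I − A) = x^3 + 3*x^2 + 3*x + 1 = (x + 1)^3

Eigenvalues and multiplicities (the geometric multiplicity of λ is n − rank(A − λI), which equals the number of Jordan blocks for λ):
  λ = -1: algebraic multiplicity = 3, geometric multiplicity = 1

Determining the block sizes for each eigenvalue:
  λ = -1: one block (gm = 1), so the single block has size am = 3 → block sizes [3]

Assembling the blocks gives a Jordan form
J =
  [-1,  1,  0]
  [ 0, -1,  1]
  [ 0,  0, -1]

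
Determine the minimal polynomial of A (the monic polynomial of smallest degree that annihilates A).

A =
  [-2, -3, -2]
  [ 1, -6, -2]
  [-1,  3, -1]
x^2 + 6*x + 9

The characteristic polynomial is χ_A(x) = (x + 3)^3, so the eigenvalues are known. The minimal polynomial is
  m_A(x) = Π_λ (x − λ)^{k_λ}
where k_λ is the size of the *largest* Jordan block for λ (equivalently, the smallest k with (A − λI)^k v = 0 for every generalised eigenvector v of λ).

  λ = -3: largest Jordan block has size 2, contributing (x + 3)^2

So m_A(x) = (x + 3)^2 = x^2 + 6*x + 9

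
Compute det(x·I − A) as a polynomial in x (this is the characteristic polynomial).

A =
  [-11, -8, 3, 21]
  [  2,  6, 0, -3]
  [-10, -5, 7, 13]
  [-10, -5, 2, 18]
x^4 - 20*x^3 + 150*x^2 - 500*x + 625

Expanding det(x·I − A) (e.g. by cofactor expansion or by noting that A is similar to its Jordan form J, which has the same characteristic polynomial as A) gives
  χ_A(x) = x^4 - 20*x^3 + 150*x^2 - 500*x + 625
which factors as (x - 5)^4. The eigenvalues (with algebraic multiplicities) are λ = 5 with multiplicity 4.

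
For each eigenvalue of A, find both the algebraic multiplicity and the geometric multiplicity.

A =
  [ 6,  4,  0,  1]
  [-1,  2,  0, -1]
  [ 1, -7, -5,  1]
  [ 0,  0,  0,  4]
λ = -5: alg = 1, geom = 1; λ = 4: alg = 3, geom = 1

Step 1 — factor the characteristic polynomial to read off the algebraic multiplicities:
  χ_A(x) = (x - 4)^3*(x + 5)

Step 2 — compute geometric multiplicities via the rank-nullity identity g(λ) = n − rank(A − λI):
  rank(A − (-5)·I) = 3, so dim ker(A − (-5)·I) = n − 3 = 1
  rank(A − (4)·I) = 3, so dim ker(A − (4)·I) = n − 3 = 1

Summary:
  λ = -5: algebraic multiplicity = 1, geometric multiplicity = 1
  λ = 4: algebraic multiplicity = 3, geometric multiplicity = 1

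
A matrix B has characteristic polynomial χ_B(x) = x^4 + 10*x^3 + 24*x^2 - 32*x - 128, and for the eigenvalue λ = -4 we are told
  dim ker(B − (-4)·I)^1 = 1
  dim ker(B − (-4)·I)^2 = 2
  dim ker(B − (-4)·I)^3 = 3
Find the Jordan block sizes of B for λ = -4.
Block sizes for λ = -4: [3]

From the dimensions of kernels of powers, the number of Jordan blocks of size at least j is d_j − d_{j−1} where d_j = dim ker(N^j) (with d_0 = 0). Computing the differences gives [1, 1, 1].
The number of blocks of size exactly k is (#blocks of size ≥ k) − (#blocks of size ≥ k + 1), so the partition is: 1 block(s) of size 3.
In nonincreasing order the block sizes are [3].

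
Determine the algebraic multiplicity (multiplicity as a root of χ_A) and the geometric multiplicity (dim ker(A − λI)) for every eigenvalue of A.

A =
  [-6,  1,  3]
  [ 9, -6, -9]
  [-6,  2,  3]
λ = -3: alg = 3, geom = 2

Step 1 — factor the characteristic polynomial to read off the algebraic multiplicities:
  χ_A(x) = (x + 3)^3

Step 2 — compute geometric multiplicities via the rank-nullity identity g(λ) = n − rank(A − λI):
  rank(A − (-3)·I) = 1, so dim ker(A − (-3)·I) = n − 1 = 2

Summary:
  λ = -3: algebraic multiplicity = 3, geometric multiplicity = 2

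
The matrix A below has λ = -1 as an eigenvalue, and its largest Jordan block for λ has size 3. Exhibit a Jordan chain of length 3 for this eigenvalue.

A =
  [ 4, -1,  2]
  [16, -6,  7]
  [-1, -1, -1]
A Jordan chain for λ = -1 of length 3:
v_1 = (7, -7, -21)ᵀ
v_2 = (5, 16, -1)ᵀ
v_3 = (1, 0, 0)ᵀ

Let N = A − (-1)·I. We want v_3 with N^3 v_3 = 0 but N^2 v_3 ≠ 0; then v_{j-1} := N · v_j for j = 3, …, 2.

Pick v_3 = (1, 0, 0)ᵀ.
Then v_2 = N · v_3 = (5, 16, -1)ᵀ.
Then v_1 = N · v_2 = (7, -7, -21)ᵀ.

Sanity check: (A − (-1)·I) v_1 = (0, 0, 0)ᵀ = 0. ✓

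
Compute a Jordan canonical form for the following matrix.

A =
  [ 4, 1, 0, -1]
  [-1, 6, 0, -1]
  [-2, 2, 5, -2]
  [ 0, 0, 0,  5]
J_2(5) ⊕ J_1(5) ⊕ J_1(5)

The characteristic polynomial is
  det(x·I − A) = x^4 - 20*x^3 + 150*x^2 - 500*x + 625 = (x - 5)^4

Eigenvalues and multiplicities (the geometric multiplicity of λ is n − rank(A − λI), which equals the number of Jordan blocks for λ):
  λ = 5: algebraic multiplicity = 4, geometric multiplicity = 3

Determining the block sizes for each eigenvalue:
  λ = 5: 3 blocks summing to 4 forces exactly one block of size 2 and the rest size 1 → block sizes [2, 1, 1]

Assembling the blocks gives a Jordan form
J =
  [5, 1, 0, 0]
  [0, 5, 0, 0]
  [0, 0, 5, 0]
  [0, 0, 0, 5]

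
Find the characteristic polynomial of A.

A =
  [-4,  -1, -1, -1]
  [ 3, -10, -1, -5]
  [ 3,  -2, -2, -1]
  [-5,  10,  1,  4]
x^4 + 12*x^3 + 54*x^2 + 108*x + 81

Expanding det(x·I − A) (e.g. by cofactor expansion or by noting that A is similar to its Jordan form J, which has the same characteristic polynomial as A) gives
  χ_A(x) = x^4 + 12*x^3 + 54*x^2 + 108*x + 81
which factors as (x + 3)^4. The eigenvalues (with algebraic multiplicities) are λ = -3 with multiplicity 4.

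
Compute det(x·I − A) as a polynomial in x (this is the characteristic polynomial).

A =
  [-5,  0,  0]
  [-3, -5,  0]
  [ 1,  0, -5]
x^3 + 15*x^2 + 75*x + 125

Expanding det(x·I − A) (e.g. by cofactor expansion or by noting that A is similar to its Jordan form J, which has the same characteristic polynomial as A) gives
  χ_A(x) = x^3 + 15*x^2 + 75*x + 125
which factors as (x + 5)^3. The eigenvalues (with algebraic multiplicities) are λ = -5 with multiplicity 3.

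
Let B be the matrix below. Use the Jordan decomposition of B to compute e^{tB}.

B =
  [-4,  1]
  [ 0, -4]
e^{tB} =
  [exp(-4*t), t*exp(-4*t)]
  [0, exp(-4*t)]

Strategy: write B = P · J · P⁻¹ where J is a Jordan canonical form, so e^{tB} = P · e^{tJ} · P⁻¹, and e^{tJ} can be computed block-by-block.

B has Jordan form
J =
  [-4,  1]
  [ 0, -4]
(up to reordering of blocks).

Per-block formulas:
  For a 2×2 Jordan block J_2(-4): exp(t · J_2(-4)) = e^(-4t)·(I + t·N), where N is the 2×2 nilpotent shift.

After assembling e^{tJ} and conjugating by P, we get:

e^{tB} =
  [exp(-4*t), t*exp(-4*t)]
  [0, exp(-4*t)]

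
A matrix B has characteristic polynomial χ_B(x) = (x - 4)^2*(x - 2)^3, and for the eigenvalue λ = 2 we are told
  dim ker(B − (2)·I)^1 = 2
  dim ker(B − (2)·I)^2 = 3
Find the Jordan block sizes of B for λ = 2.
Block sizes for λ = 2: [2, 1]

From the dimensions of kernels of powers, the number of Jordan blocks of size at least j is d_j − d_{j−1} where d_j = dim ker(N^j) (with d_0 = 0). Computing the differences gives [2, 1].
The number of blocks of size exactly k is (#blocks of size ≥ k) − (#blocks of size ≥ k + 1), so the partition is: 1 block(s) of size 1, 1 block(s) of size 2.
In nonincreasing order the block sizes are [2, 1].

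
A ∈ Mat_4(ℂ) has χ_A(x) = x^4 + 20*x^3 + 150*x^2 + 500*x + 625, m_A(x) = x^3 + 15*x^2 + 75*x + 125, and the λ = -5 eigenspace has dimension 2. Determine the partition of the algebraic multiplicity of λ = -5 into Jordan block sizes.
Block sizes for λ = -5: [3, 1]

Step 1 — from the characteristic polynomial, algebraic multiplicity of λ = -5 is 4. From dim ker(A − (-5)·I) = 2, there are exactly 2 Jordan blocks for λ = -5.
Step 2 — from the minimal polynomial, the factor (x + 5)^3 tells us the largest block for λ = -5 has size 3.
Step 3 — with total size 4, 2 blocks, and largest block 3, the block sizes (in nonincreasing order) are [3, 1].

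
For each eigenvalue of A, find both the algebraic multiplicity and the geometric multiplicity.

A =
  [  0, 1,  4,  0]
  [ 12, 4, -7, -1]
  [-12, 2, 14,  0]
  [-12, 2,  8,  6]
λ = 6: alg = 4, geom = 2

Step 1 — factor the characteristic polynomial to read off the algebraic multiplicities:
  χ_A(x) = (x - 6)^4

Step 2 — compute geometric multiplicities via the rank-nullity identity g(λ) = n − rank(A − λI):
  rank(A − (6)·I) = 2, so dim ker(A − (6)·I) = n − 2 = 2

Summary:
  λ = 6: algebraic multiplicity = 4, geometric multiplicity = 2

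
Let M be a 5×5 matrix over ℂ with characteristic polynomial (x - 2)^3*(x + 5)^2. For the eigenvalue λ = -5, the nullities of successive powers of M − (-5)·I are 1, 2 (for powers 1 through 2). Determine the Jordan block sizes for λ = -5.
Block sizes for λ = -5: [2]

From the dimensions of kernels of powers, the number of Jordan blocks of size at least j is d_j − d_{j−1} where d_j = dim ker(N^j) (with d_0 = 0). Computing the differences gives [1, 1].
The number of blocks of size exactly k is (#blocks of size ≥ k) − (#blocks of size ≥ k + 1), so the partition is: 1 block(s) of size 2.
In nonincreasing order the block sizes are [2].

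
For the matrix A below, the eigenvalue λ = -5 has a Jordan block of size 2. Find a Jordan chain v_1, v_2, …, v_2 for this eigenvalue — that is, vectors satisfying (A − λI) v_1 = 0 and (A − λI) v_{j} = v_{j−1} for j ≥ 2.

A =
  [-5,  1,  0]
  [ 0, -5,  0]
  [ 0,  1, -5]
A Jordan chain for λ = -5 of length 2:
v_1 = (1, 0, 1)ᵀ
v_2 = (0, 1, 0)ᵀ

Let N = A − (-5)·I. We want v_2 with N^2 v_2 = 0 but N^1 v_2 ≠ 0; then v_{j-1} := N · v_j for j = 2, …, 2.

Pick v_2 = (0, 1, 0)ᵀ.
Then v_1 = N · v_2 = (1, 0, 1)ᵀ.

Sanity check: (A − (-5)·I) v_1 = (0, 0, 0)ᵀ = 0. ✓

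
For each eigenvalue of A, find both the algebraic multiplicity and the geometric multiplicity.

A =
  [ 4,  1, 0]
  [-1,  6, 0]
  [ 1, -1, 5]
λ = 5: alg = 3, geom = 2

Step 1 — factor the characteristic polynomial to read off the algebraic multiplicities:
  χ_A(x) = (x - 5)^3

Step 2 — compute geometric multiplicities via the rank-nullity identity g(λ) = n − rank(A − λI):
  rank(A − (5)·I) = 1, so dim ker(A − (5)·I) = n − 1 = 2

Summary:
  λ = 5: algebraic multiplicity = 3, geometric multiplicity = 2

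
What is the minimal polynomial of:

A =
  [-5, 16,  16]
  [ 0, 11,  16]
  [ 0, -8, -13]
x^2 + 2*x - 15

The characteristic polynomial is χ_A(x) = (x - 3)*(x + 5)^2, so the eigenvalues are known. The minimal polynomial is
  m_A(x) = Π_λ (x − λ)^{k_λ}
where k_λ is the size of the *largest* Jordan block for λ (equivalently, the smallest k with (A − λI)^k v = 0 for every generalised eigenvector v of λ).

  λ = -5: largest Jordan block has size 1, contributing (x + 5)
  λ = 3: largest Jordan block has size 1, contributing (x − 3)

So m_A(x) = (x - 3)*(x + 5) = x^2 + 2*x - 15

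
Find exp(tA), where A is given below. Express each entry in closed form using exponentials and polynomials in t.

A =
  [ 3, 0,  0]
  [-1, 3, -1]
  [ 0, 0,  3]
e^{tA} =
  [exp(3*t), 0, 0]
  [-t*exp(3*t), exp(3*t), -t*exp(3*t)]
  [0, 0, exp(3*t)]

Strategy: write A = P · J · P⁻¹ where J is a Jordan canonical form, so e^{tA} = P · e^{tJ} · P⁻¹, and e^{tJ} can be computed block-by-block.

A has Jordan form
J =
  [3, 1, 0]
  [0, 3, 0]
  [0, 0, 3]
(up to reordering of blocks).

Per-block formulas:
  For a 2×2 Jordan block J_2(3): exp(t · J_2(3)) = e^(3t)·(I + t·N), where N is the 2×2 nilpotent shift.
  For a 1×1 block at λ = 3: exp(t · [3]) = [e^(3t)].

After assembling e^{tJ} and conjugating by P, we get:

e^{tA} =
  [exp(3*t), 0, 0]
  [-t*exp(3*t), exp(3*t), -t*exp(3*t)]
  [0, 0, exp(3*t)]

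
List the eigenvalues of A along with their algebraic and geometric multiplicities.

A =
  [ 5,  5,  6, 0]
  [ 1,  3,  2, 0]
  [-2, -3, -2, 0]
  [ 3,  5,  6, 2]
λ = 2: alg = 4, geom = 2

Step 1 — factor the characteristic polynomial to read off the algebraic multiplicities:
  χ_A(x) = (x - 2)^4

Step 2 — compute geometric multiplicities via the rank-nullity identity g(λ) = n − rank(A − λI):
  rank(A − (2)·I) = 2, so dim ker(A − (2)·I) = n − 2 = 2

Summary:
  λ = 2: algebraic multiplicity = 4, geometric multiplicity = 2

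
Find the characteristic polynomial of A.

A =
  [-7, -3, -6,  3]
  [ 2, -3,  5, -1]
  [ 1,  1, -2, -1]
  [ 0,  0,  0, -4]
x^4 + 16*x^3 + 96*x^2 + 256*x + 256

Expanding det(x·I − A) (e.g. by cofactor expansion or by noting that A is similar to its Jordan form J, which has the same characteristic polynomial as A) gives
  χ_A(x) = x^4 + 16*x^3 + 96*x^2 + 256*x + 256
which factors as (x + 4)^4. The eigenvalues (with algebraic multiplicities) are λ = -4 with multiplicity 4.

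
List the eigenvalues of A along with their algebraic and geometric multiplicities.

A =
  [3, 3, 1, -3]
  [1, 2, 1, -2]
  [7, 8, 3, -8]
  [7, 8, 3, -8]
λ = 0: alg = 4, geom = 2

Step 1 — factor the characteristic polynomial to read off the algebraic multiplicities:
  χ_A(x) = x^4

Step 2 — compute geometric multiplicities via the rank-nullity identity g(λ) = n − rank(A − λI):
  rank(A − (0)·I) = 2, so dim ker(A − (0)·I) = n − 2 = 2

Summary:
  λ = 0: algebraic multiplicity = 4, geometric multiplicity = 2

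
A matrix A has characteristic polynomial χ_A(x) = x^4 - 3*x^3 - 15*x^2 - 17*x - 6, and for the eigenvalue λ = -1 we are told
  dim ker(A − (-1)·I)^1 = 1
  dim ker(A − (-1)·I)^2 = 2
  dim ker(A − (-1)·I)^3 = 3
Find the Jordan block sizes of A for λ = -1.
Block sizes for λ = -1: [3]

From the dimensions of kernels of powers, the number of Jordan blocks of size at least j is d_j − d_{j−1} where d_j = dim ker(N^j) (with d_0 = 0). Computing the differences gives [1, 1, 1].
The number of blocks of size exactly k is (#blocks of size ≥ k) − (#blocks of size ≥ k + 1), so the partition is: 1 block(s) of size 3.
In nonincreasing order the block sizes are [3].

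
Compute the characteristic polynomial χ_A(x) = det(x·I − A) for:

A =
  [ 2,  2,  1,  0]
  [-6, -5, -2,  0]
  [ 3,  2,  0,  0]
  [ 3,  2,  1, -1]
x^4 + 4*x^3 + 6*x^2 + 4*x + 1

Expanding det(x·I − A) (e.g. by cofactor expansion or by noting that A is similar to its Jordan form J, which has the same characteristic polynomial as A) gives
  χ_A(x) = x^4 + 4*x^3 + 6*x^2 + 4*x + 1
which factors as (x + 1)^4. The eigenvalues (with algebraic multiplicities) are λ = -1 with multiplicity 4.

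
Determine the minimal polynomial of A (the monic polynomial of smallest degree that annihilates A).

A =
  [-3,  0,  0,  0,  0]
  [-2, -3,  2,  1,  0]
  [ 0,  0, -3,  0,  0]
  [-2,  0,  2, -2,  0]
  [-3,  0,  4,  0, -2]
x^2 + 5*x + 6

The characteristic polynomial is χ_A(x) = (x + 2)^2*(x + 3)^3, so the eigenvalues are known. The minimal polynomial is
  m_A(x) = Π_λ (x − λ)^{k_λ}
where k_λ is the size of the *largest* Jordan block for λ (equivalently, the smallest k with (A − λI)^k v = 0 for every generalised eigenvector v of λ).

  λ = -3: largest Jordan block has size 1, contributing (x + 3)
  λ = -2: largest Jordan block has size 1, contributing (x + 2)

So m_A(x) = (x + 2)*(x + 3) = x^2 + 5*x + 6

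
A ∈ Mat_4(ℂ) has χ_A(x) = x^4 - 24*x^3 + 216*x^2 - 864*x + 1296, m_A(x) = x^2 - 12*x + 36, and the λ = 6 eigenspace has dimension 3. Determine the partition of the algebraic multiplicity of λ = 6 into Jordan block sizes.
Block sizes for λ = 6: [2, 1, 1]

Step 1 — from the characteristic polynomial, algebraic multiplicity of λ = 6 is 4. From dim ker(A − (6)·I) = 3, there are exactly 3 Jordan blocks for λ = 6.
Step 2 — from the minimal polynomial, the factor (x − 6)^2 tells us the largest block for λ = 6 has size 2.
Step 3 — with total size 4, 3 blocks, and largest block 2, the block sizes (in nonincreasing order) are [2, 1, 1].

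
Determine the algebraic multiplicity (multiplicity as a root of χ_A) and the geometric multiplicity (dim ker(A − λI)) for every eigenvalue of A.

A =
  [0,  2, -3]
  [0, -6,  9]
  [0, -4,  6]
λ = 0: alg = 3, geom = 2

Step 1 — factor the characteristic polynomial to read off the algebraic multiplicities:
  χ_A(x) = x^3

Step 2 — compute geometric multiplicities via the rank-nullity identity g(λ) = n − rank(A − λI):
  rank(A − (0)·I) = 1, so dim ker(A − (0)·I) = n − 1 = 2

Summary:
  λ = 0: algebraic multiplicity = 3, geometric multiplicity = 2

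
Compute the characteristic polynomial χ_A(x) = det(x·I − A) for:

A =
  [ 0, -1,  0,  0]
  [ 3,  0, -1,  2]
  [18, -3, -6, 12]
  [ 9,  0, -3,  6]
x^4

Expanding det(x·I − A) (e.g. by cofactor expansion or by noting that A is similar to its Jordan form J, which has the same characteristic polynomial as A) gives
  χ_A(x) = x^4
which factors as x^4. The eigenvalues (with algebraic multiplicities) are λ = 0 with multiplicity 4.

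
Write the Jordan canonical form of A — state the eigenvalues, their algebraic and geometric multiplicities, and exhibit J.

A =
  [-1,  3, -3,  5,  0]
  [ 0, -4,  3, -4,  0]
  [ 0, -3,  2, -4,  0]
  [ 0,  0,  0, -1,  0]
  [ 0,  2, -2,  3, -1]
J_2(-1) ⊕ J_2(-1) ⊕ J_1(-1)

The characteristic polynomial is
  det(x·I − A) = x^5 + 5*x^4 + 10*x^3 + 10*x^2 + 5*x + 1 = (x + 1)^5

Eigenvalues and multiplicities (the geometric multiplicity of λ is n − rank(A − λI), which equals the number of Jordan blocks for λ):
  λ = -1: algebraic multiplicity = 5, geometric multiplicity = 3

Determining the block sizes for each eigenvalue:
  λ = -1: with am = 5 and gm = 3, the partition is not yet determined (e.g. several partitions of 5 into 3 parts exist). Let N = A − (-1)·I. Computing rank(N^1) = 2, rank(N^2) = 0; the number of blocks of size ≥ j is rank(N^{j−1}) − rank(N^j), giving [3, 2]. So we have 2 block(s) of size 2, 1 block(s) of size 1 → block sizes [2, 2, 1]

Assembling the blocks gives a Jordan form
J =
  [-1,  1,  0,  0,  0]
  [ 0, -1,  0,  0,  0]
  [ 0,  0, -1,  1,  0]
  [ 0,  0,  0, -1,  0]
  [ 0,  0,  0,  0, -1]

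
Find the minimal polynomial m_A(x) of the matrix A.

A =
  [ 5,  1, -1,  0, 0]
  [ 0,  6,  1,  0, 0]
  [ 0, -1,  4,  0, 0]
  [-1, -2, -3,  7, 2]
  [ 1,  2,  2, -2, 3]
x^3 - 15*x^2 + 75*x - 125

The characteristic polynomial is χ_A(x) = (x - 5)^5, so the eigenvalues are known. The minimal polynomial is
  m_A(x) = Π_λ (x − λ)^{k_λ}
where k_λ is the size of the *largest* Jordan block for λ (equivalently, the smallest k with (A − λI)^k v = 0 for every generalised eigenvector v of λ).

  λ = 5: largest Jordan block has size 3, contributing (x − 5)^3

So m_A(x) = (x - 5)^3 = x^3 - 15*x^2 + 75*x - 125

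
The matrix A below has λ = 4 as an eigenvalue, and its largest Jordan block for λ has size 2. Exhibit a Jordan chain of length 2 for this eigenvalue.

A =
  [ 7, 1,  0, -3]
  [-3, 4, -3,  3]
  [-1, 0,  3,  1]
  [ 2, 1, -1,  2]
A Jordan chain for λ = 4 of length 2:
v_1 = (3, -3, -1, 2)ᵀ
v_2 = (1, 0, 0, 0)ᵀ

Let N = A − (4)·I. We want v_2 with N^2 v_2 = 0 but N^1 v_2 ≠ 0; then v_{j-1} := N · v_j for j = 2, …, 2.

Pick v_2 = (1, 0, 0, 0)ᵀ.
Then v_1 = N · v_2 = (3, -3, -1, 2)ᵀ.

Sanity check: (A − (4)·I) v_1 = (0, 0, 0, 0)ᵀ = 0. ✓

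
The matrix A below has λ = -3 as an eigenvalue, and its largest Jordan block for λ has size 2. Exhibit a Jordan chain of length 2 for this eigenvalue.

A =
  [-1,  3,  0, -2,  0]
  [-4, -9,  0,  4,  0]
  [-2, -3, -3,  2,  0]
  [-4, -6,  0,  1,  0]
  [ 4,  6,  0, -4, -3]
A Jordan chain for λ = -3 of length 2:
v_1 = (2, -4, -2, -4, 4)ᵀ
v_2 = (1, 0, 0, 0, 0)ᵀ

Let N = A − (-3)·I. We want v_2 with N^2 v_2 = 0 but N^1 v_2 ≠ 0; then v_{j-1} := N · v_j for j = 2, …, 2.

Pick v_2 = (1, 0, 0, 0, 0)ᵀ.
Then v_1 = N · v_2 = (2, -4, -2, -4, 4)ᵀ.

Sanity check: (A − (-3)·I) v_1 = (0, 0, 0, 0, 0)ᵀ = 0. ✓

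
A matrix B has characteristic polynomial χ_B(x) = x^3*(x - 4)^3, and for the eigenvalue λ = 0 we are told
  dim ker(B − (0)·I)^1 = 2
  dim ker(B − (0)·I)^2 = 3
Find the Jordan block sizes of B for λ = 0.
Block sizes for λ = 0: [2, 1]

From the dimensions of kernels of powers, the number of Jordan blocks of size at least j is d_j − d_{j−1} where d_j = dim ker(N^j) (with d_0 = 0). Computing the differences gives [2, 1].
The number of blocks of size exactly k is (#blocks of size ≥ k) − (#blocks of size ≥ k + 1), so the partition is: 1 block(s) of size 1, 1 block(s) of size 2.
In nonincreasing order the block sizes are [2, 1].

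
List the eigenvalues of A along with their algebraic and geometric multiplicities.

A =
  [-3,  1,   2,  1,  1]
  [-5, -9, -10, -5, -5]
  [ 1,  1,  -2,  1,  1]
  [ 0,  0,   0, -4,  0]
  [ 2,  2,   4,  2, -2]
λ = -4: alg = 5, geom = 4

Step 1 — factor the characteristic polynomial to read off the algebraic multiplicities:
  χ_A(x) = (x + 4)^5

Step 2 — compute geometric multiplicities via the rank-nullity identity g(λ) = n − rank(A − λI):
  rank(A − (-4)·I) = 1, so dim ker(A − (-4)·I) = n − 1 = 4

Summary:
  λ = -4: algebraic multiplicity = 5, geometric multiplicity = 4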